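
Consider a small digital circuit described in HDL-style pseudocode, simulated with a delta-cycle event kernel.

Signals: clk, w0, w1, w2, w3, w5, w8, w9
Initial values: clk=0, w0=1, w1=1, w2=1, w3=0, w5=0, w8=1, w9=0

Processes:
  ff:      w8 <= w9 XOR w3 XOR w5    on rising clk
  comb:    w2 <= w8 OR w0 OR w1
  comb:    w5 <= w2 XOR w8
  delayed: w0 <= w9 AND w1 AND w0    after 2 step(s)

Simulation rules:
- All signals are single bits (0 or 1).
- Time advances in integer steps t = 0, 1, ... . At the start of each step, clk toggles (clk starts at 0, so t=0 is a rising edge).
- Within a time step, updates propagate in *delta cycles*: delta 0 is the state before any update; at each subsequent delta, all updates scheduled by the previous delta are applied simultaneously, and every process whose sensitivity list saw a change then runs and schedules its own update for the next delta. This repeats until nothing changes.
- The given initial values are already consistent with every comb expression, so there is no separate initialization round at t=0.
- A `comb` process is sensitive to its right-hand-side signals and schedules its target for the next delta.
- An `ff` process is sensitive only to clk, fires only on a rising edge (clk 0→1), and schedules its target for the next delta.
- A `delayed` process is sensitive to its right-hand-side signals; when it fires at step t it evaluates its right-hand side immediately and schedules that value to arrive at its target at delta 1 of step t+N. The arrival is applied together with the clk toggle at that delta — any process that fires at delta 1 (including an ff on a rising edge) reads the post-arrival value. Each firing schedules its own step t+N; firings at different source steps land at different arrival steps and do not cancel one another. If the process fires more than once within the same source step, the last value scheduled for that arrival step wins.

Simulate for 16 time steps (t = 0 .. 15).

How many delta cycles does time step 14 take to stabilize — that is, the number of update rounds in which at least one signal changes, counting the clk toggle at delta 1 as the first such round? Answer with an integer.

3

t=0 Δ0: w0=1 w8=1 w3=0 w2=1 w9=0 w1=1 w5=0 clk=0
  Δ1: clk:0→1
  Δ2: w8:1→0
  Δ3: w5:0→1
  (3Δ to stable)
t=1 Δ0: w0=1 w8=0 w3=0 w2=1 w9=0 w1=1 w5=1 clk=1
  Δ1: clk:1→0
  (1Δ to stable)
t=2 Δ0: w0=1 w8=0 w3=0 w2=1 w9=0 w1=1 w5=1 clk=0
  Δ1: clk:0→1
  Δ2: w8:0→1
  Δ3: w5:1→0
  (3Δ to stable)
t=3 Δ0: w0=1 w8=1 w3=0 w2=1 w9=0 w1=1 w5=0 clk=1
  Δ1: clk:1→0
  (1Δ to stable)
t=4 Δ0: w0=1 w8=1 w3=0 w2=1 w9=0 w1=1 w5=0 clk=0
  Δ1: clk:0→1
  Δ2: w8:1→0
  Δ3: w5:0→1
  (3Δ to stable)
t=5 Δ0: w0=1 w8=0 w3=0 w2=1 w9=0 w1=1 w5=1 clk=1
  Δ1: clk:1→0
  (1Δ to stable)
t=6 Δ0: w0=1 w8=0 w3=0 w2=1 w9=0 w1=1 w5=1 clk=0
  Δ1: clk:0→1
  Δ2: w8:0→1
  Δ3: w5:1→0
  (3Δ to stable)
t=7 Δ0: w0=1 w8=1 w3=0 w2=1 w9=0 w1=1 w5=0 clk=1
  Δ1: clk:1→0
  (1Δ to stable)
t=8 Δ0: w0=1 w8=1 w3=0 w2=1 w9=0 w1=1 w5=0 clk=0
  Δ1: clk:0→1
  Δ2: w8:1→0
  Δ3: w5:0→1
  (3Δ to stable)
t=9 Δ0: w0=1 w8=0 w3=0 w2=1 w9=0 w1=1 w5=1 clk=1
  Δ1: clk:1→0
  (1Δ to stable)
t=10 Δ0: w0=1 w8=0 w3=0 w2=1 w9=0 w1=1 w5=1 clk=0
  Δ1: clk:0→1
  Δ2: w8:0→1
  Δ3: w5:1→0
  (3Δ to stable)
t=11 Δ0: w0=1 w8=1 w3=0 w2=1 w9=0 w1=1 w5=0 clk=1
  Δ1: clk:1→0
  (1Δ to stable)
t=12 Δ0: w0=1 w8=1 w3=0 w2=1 w9=0 w1=1 w5=0 clk=0
  Δ1: clk:0→1
  Δ2: w8:1→0
  Δ3: w5:0→1
  (3Δ to stable)
t=13 Δ0: w0=1 w8=0 w3=0 w2=1 w9=0 w1=1 w5=1 clk=1
  Δ1: clk:1→0
  (1Δ to stable)
t=14 Δ0: w0=1 w8=0 w3=0 w2=1 w9=0 w1=1 w5=1 clk=0
  Δ1: clk:0→1
  Δ2: w8:0→1
  Δ3: w5:1→0
  (3Δ to stable)
t=15 Δ0: w0=1 w8=1 w3=0 w2=1 w9=0 w1=1 w5=0 clk=1
  Δ1: clk:1→0
  (1Δ to stable)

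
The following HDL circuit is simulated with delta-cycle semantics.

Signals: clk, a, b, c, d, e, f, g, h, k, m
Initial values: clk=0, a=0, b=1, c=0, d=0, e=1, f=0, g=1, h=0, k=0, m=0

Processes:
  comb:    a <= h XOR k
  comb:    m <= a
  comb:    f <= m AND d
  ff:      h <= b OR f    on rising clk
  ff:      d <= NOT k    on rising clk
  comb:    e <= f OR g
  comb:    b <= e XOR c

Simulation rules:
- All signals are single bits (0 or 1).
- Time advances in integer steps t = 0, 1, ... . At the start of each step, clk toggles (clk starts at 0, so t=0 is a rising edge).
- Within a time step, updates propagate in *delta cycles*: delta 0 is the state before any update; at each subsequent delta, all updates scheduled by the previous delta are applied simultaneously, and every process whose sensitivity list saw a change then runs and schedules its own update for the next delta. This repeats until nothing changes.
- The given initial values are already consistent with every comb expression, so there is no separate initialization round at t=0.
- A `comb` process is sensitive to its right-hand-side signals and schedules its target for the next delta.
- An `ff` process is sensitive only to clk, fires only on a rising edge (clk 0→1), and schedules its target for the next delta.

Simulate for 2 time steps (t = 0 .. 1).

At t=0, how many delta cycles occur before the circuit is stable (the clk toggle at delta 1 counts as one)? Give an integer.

[bits: e,d,c,m,f,h,clk,k,a,b,g]
t=0: Δ0=10000000011 Δ1=10000010011 Δ2=11000110011 Δ3=11000110111 Δ4=11010110111 Δ5=11011110111 | 5Δ
t=1: Δ0=11011110111 Δ1=11011100111 | 1Δ

5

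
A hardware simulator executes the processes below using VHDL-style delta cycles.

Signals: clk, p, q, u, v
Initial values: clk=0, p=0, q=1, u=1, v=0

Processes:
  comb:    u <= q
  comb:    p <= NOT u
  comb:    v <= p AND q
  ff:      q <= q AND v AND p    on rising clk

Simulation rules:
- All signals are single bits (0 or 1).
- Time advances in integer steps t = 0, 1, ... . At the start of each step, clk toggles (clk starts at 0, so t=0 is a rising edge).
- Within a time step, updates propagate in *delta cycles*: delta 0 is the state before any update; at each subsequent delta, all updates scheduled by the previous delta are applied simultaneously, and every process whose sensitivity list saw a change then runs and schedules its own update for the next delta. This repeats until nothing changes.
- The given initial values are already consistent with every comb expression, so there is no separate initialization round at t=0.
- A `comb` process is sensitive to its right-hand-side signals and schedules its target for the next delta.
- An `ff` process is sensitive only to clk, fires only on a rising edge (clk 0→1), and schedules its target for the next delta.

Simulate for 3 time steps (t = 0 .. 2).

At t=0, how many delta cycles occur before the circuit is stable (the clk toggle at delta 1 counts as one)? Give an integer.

4

t=0 Δ0: v=0 u=1 clk=0 p=0 q=1
  Δ1: clk:0→1
  Δ2: q:1→0
  Δ3: u:1→0
  Δ4: p:0→1
  (4Δ to stable)
t=1 Δ0: v=0 u=0 clk=1 p=1 q=0
  Δ1: clk:1→0
  (1Δ to stable)
t=2 Δ0: v=0 u=0 clk=0 p=1 q=0
  Δ1: clk:0→1
  (1Δ to stable)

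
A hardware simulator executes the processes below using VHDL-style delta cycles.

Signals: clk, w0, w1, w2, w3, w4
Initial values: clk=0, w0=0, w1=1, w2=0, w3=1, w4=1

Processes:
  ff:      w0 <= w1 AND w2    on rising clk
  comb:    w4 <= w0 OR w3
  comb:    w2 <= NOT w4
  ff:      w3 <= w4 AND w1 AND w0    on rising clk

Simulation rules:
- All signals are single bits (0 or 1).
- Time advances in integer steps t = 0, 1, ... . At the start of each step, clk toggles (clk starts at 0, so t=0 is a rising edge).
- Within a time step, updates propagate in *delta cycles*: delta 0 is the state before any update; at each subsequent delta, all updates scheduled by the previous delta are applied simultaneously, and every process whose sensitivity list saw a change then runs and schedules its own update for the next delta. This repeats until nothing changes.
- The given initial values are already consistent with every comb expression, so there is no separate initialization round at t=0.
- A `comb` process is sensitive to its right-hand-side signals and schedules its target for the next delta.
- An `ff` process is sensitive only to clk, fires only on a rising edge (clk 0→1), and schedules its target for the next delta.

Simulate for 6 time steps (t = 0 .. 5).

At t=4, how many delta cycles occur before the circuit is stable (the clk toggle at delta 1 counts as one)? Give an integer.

[bits: w2,w3,w0,clk,w1,w4]
t=0: Δ0=010011 Δ1=010111 Δ2=000111 Δ3=000110 Δ4=100110 | 4Δ
t=1: Δ0=100110 Δ1=100010 | 1Δ
t=2: Δ0=100010 Δ1=100110 Δ2=101110 Δ3=101111 Δ4=001111 | 4Δ
t=3: Δ0=001111 Δ1=001011 | 1Δ
t=4: Δ0=001011 Δ1=001111 Δ2=010111 | 2Δ
t=5: Δ0=010111 Δ1=010011 | 1Δ

2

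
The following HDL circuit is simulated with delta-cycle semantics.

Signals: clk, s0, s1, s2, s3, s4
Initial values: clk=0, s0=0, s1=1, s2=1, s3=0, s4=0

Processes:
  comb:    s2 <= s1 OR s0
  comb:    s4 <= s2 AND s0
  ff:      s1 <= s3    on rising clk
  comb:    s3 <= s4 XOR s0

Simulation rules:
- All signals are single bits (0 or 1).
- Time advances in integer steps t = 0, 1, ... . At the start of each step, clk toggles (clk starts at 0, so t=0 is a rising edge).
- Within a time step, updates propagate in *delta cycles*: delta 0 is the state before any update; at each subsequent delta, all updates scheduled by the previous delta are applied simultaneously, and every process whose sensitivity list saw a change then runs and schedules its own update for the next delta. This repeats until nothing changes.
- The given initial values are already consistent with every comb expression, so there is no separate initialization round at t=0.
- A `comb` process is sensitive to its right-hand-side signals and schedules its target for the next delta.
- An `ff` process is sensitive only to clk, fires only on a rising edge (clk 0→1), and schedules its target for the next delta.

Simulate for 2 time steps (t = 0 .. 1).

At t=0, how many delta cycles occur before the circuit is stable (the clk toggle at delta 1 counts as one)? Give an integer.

3

t0.Δ0 s4=0 clk=0 s0=0 s3=0 s2=1 s1=1
t0.Δ1 s4=0 clk=1 s0=0 s3=0 s2=1 s1=1
t0.Δ2 s4=0 clk=1 s0=0 s3=0 s2=1 s1=0
t0.Δ3 s4=0 clk=1 s0=0 s3=0 s2=0 s1=0
t1.Δ0 s4=0 clk=1 s0=0 s3=0 s2=0 s1=0
t1.Δ1 s4=0 clk=0 s0=0 s3=0 s2=0 s1=0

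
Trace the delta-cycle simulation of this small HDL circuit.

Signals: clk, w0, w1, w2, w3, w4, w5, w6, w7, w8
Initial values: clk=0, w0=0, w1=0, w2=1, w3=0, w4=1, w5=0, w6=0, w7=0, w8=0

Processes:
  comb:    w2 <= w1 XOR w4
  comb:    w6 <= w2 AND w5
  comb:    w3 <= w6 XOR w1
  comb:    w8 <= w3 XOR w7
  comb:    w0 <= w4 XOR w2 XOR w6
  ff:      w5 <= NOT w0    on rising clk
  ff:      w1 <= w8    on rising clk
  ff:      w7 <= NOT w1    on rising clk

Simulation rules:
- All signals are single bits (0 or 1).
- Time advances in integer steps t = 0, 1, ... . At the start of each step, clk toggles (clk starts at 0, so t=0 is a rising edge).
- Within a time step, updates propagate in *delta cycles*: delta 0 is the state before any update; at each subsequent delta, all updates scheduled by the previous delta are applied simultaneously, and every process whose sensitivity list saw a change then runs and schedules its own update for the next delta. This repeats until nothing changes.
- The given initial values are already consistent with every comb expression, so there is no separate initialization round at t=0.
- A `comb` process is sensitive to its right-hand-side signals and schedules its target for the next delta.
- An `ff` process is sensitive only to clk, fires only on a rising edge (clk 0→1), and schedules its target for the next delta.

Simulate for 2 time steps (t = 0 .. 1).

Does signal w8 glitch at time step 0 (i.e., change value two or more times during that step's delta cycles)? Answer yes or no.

t0.Δ0 w3=0 w5=0 w0=0 w1=0 w2=1 w6=0 w4=1 w8=0 clk=0 w7=0
t0.Δ1 w3=0 w5=0 w0=0 w1=0 w2=1 w6=0 w4=1 w8=0 clk=1 w7=0
t0.Δ2 w3=0 w5=1 w0=0 w1=0 w2=1 w6=0 w4=1 w8=0 clk=1 w7=1
t0.Δ3 w3=0 w5=1 w0=0 w1=0 w2=1 w6=1 w4=1 w8=1 clk=1 w7=1
t0.Δ4 w3=1 w5=1 w0=1 w1=0 w2=1 w6=1 w4=1 w8=1 clk=1 w7=1
t0.Δ5 w3=1 w5=1 w0=1 w1=0 w2=1 w6=1 w4=1 w8=0 clk=1 w7=1
t1.Δ0 w3=1 w5=1 w0=1 w1=0 w2=1 w6=1 w4=1 w8=0 clk=1 w7=1
t1.Δ1 w3=1 w5=1 w0=1 w1=0 w2=1 w6=1 w4=1 w8=0 clk=0 w7=1

yes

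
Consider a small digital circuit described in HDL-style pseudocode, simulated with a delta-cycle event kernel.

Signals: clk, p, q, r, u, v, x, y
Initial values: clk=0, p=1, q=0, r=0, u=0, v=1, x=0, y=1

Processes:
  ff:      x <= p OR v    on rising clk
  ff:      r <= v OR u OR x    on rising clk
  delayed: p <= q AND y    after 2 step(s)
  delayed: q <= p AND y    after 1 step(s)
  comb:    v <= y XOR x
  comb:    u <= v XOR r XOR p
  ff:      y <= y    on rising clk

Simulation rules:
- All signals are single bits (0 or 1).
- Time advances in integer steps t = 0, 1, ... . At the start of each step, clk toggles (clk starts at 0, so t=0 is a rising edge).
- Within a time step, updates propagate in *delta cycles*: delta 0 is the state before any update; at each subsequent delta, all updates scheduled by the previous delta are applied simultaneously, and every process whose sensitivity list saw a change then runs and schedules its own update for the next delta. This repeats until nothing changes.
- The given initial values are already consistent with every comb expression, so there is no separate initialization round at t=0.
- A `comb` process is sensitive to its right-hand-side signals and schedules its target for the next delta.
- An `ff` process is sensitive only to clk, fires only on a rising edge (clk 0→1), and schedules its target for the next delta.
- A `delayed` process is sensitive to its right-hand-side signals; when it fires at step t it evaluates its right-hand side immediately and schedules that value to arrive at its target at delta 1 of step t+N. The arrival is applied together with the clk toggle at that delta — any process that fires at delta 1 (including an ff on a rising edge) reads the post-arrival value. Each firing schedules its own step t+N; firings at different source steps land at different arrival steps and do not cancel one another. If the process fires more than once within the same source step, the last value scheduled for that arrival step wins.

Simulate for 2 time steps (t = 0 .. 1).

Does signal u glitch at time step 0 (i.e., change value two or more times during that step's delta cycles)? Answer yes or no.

yes

[bits: q,x,u,v,r,clk,p,y]
t=0: Δ0=00010011 Δ1=00010111 Δ2=01011111 Δ3=01101111 Δ4=01001111 | 4Δ
t=1: Δ0=01001111 Δ1=01001011 | 1Δ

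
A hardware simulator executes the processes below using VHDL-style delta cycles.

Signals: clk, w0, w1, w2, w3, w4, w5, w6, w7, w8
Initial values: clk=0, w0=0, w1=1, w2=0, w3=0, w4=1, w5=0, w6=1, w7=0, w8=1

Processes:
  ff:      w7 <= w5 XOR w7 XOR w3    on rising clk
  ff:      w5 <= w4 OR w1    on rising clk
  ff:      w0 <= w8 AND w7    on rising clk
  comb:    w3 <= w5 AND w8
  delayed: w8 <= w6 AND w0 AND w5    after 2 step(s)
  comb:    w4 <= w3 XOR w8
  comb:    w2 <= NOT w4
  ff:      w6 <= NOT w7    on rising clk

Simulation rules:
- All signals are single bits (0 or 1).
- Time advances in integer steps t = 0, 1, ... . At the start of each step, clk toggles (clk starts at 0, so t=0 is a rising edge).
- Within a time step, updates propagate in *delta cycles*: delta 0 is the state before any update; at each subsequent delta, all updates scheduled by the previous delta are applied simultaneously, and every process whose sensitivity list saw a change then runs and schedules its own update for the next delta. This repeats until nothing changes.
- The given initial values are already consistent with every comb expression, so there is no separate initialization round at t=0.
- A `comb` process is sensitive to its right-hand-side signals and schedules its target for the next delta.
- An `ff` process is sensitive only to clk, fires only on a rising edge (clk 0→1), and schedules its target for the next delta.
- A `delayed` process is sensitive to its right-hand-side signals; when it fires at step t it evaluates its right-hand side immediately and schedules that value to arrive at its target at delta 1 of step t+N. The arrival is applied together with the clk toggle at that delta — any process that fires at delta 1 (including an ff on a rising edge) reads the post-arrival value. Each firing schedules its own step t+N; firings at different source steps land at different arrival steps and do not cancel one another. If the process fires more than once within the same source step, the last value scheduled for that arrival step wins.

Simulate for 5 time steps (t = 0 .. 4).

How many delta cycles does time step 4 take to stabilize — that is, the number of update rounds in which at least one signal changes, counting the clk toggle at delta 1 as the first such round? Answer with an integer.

2

t=0 Δ0: w5=0 w4=1 w1=1 clk=0 w3=0 w6=1 w8=1 w0=0 w7=0 w2=0
  Δ1: clk:0→1
  Δ2: w5:0→1
  Δ3: w3:0→1
  Δ4: w4:1→0
  Δ5: w2:0→1
  (5Δ to stable)
t=1 Δ0: w5=1 w4=0 w1=1 clk=1 w3=1 w6=1 w8=1 w0=0 w7=0 w2=1
  Δ1: clk:1→0
  (1Δ to stable)
t=2 Δ0: w5=1 w4=0 w1=1 clk=0 w3=1 w6=1 w8=1 w0=0 w7=0 w2=1
  Δ1: clk:0→1, w8:1→0
  Δ2: w4:0→1, w3:1→0
  Δ3: w4:1→0, w2:1→0
  Δ4: w2:0→1
  (4Δ to stable)
t=3 Δ0: w5=1 w4=0 w1=1 clk=1 w3=0 w6=1 w8=0 w0=0 w7=0 w2=1
  Δ1: clk:1→0
  (1Δ to stable)
t=4 Δ0: w5=1 w4=0 w1=1 clk=0 w3=0 w6=1 w8=0 w0=0 w7=0 w2=1
  Δ1: clk:0→1
  Δ2: w7:0→1
  (2Δ to stable)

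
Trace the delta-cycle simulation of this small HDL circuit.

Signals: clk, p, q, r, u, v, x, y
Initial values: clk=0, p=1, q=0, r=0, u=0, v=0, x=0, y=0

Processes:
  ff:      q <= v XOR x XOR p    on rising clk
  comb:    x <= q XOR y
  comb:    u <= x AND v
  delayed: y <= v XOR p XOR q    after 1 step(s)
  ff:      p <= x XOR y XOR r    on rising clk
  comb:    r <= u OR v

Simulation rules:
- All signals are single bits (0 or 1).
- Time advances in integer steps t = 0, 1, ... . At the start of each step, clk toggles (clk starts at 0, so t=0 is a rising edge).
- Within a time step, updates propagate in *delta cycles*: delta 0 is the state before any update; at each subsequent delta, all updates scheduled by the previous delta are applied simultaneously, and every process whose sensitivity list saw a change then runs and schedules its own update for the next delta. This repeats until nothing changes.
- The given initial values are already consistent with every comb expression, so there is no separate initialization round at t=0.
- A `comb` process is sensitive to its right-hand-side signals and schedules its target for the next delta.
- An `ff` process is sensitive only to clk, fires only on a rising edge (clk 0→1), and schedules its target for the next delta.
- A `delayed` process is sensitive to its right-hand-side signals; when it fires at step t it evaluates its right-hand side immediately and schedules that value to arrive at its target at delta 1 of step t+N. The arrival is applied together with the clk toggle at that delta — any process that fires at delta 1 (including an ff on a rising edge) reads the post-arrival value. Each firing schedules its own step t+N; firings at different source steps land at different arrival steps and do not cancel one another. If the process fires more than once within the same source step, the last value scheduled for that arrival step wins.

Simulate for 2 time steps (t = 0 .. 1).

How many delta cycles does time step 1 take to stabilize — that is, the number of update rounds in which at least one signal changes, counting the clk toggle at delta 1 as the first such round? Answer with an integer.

[bits: v,y,q,x,p,u,r,clk]
t=0: Δ0=00001000 Δ1=00001001 Δ2=00100001 Δ3=00110001 | 3Δ
t=1: Δ0=00110001 Δ1=01110000 Δ2=01100000 | 2Δ

2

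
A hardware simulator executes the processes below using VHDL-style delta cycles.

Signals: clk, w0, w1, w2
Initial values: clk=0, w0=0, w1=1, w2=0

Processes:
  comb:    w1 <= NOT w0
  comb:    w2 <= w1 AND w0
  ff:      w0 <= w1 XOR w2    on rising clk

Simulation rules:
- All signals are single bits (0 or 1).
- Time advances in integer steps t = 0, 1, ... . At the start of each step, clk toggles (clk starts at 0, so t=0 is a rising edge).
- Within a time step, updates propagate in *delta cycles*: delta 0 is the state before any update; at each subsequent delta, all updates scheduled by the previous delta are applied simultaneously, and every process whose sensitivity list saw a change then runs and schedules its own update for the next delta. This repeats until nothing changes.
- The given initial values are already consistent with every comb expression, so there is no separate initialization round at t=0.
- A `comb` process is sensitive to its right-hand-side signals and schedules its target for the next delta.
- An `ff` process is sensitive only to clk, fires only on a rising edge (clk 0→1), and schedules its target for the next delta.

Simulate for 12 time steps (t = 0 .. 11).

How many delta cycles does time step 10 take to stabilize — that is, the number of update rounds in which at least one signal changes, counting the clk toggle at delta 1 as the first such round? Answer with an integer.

[bits: w1,w2,w0,clk]
t=0: Δ0=1000 Δ1=1001 Δ2=1011 Δ3=0111 Δ4=0011 | 4Δ
t=1: Δ0=0011 Δ1=0010 | 1Δ
t=2: Δ0=0010 Δ1=0011 Δ2=0001 Δ3=1001 | 3Δ
t=3: Δ0=1001 Δ1=1000 | 1Δ
t=4: Δ0=1000 Δ1=1001 Δ2=1011 Δ3=0111 Δ4=0011 | 4Δ
t=5: Δ0=0011 Δ1=0010 | 1Δ
t=6: Δ0=0010 Δ1=0011 Δ2=0001 Δ3=1001 | 3Δ
t=7: Δ0=1001 Δ1=1000 | 1Δ
t=8: Δ0=1000 Δ1=1001 Δ2=1011 Δ3=0111 Δ4=0011 | 4Δ
t=9: Δ0=0011 Δ1=0010 | 1Δ
t=10: Δ0=0010 Δ1=0011 Δ2=0001 Δ3=1001 | 3Δ
t=11: Δ0=1001 Δ1=1000 | 1Δ

3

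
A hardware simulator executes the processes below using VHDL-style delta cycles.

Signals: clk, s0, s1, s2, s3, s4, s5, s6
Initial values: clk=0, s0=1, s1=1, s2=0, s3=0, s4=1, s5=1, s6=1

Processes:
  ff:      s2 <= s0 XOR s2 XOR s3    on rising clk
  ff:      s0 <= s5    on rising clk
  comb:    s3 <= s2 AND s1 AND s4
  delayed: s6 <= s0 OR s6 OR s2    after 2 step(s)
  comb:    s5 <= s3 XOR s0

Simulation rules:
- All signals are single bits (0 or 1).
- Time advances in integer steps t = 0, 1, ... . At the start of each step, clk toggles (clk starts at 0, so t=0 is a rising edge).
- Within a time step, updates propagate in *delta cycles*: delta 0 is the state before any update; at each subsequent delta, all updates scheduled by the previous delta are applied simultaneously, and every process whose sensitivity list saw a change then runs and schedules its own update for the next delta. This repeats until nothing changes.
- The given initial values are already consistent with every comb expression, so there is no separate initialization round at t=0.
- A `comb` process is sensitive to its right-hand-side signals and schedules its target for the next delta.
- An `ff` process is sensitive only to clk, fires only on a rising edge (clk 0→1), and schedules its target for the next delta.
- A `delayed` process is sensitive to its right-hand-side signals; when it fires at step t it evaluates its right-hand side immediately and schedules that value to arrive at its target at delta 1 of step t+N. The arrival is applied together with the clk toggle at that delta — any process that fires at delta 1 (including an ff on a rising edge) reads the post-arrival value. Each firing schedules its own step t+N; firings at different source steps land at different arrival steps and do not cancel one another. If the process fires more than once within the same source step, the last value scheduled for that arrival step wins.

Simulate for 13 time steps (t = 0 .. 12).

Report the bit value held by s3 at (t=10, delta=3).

0

t=0 Δ0: s4=1 s5=1 s0=1 s2=0 s6=1 s3=0 s1=1 clk=0
  Δ1: clk:0→1
  Δ2: s2:0→1
  Δ3: s3:0→1
  Δ4: s5:1→0
  (4Δ to stable)
t=1 Δ0: s4=1 s5=0 s0=1 s2=1 s6=1 s3=1 s1=1 clk=1
  Δ1: clk:1→0
  (1Δ to stable)
t=2 Δ0: s4=1 s5=0 s0=1 s2=1 s6=1 s3=1 s1=1 clk=0
  Δ1: clk:0→1
  Δ2: s0:1→0
  Δ3: s5:0→1
  (3Δ to stable)
t=3 Δ0: s4=1 s5=1 s0=0 s2=1 s6=1 s3=1 s1=1 clk=1
  Δ1: clk:1→0
  (1Δ to stable)
t=4 Δ0: s4=1 s5=1 s0=0 s2=1 s6=1 s3=1 s1=1 clk=0
  Δ1: clk:0→1
  Δ2: s0:0→1, s2:1→0
  Δ3: s5:1→0, s3:1→0
  Δ4: s5:0→1
  (4Δ to stable)
t=5 Δ0: s4=1 s5=1 s0=1 s2=0 s6=1 s3=0 s1=1 clk=1
  Δ1: clk:1→0
  (1Δ to stable)
t=6 Δ0: s4=1 s5=1 s0=1 s2=0 s6=1 s3=0 s1=1 clk=0
  Δ1: clk:0→1
  Δ2: s2:0→1
  Δ3: s3:0→1
  Δ4: s5:1→0
  (4Δ to stable)
t=7 Δ0: s4=1 s5=0 s0=1 s2=1 s6=1 s3=1 s1=1 clk=1
  Δ1: clk:1→0
  (1Δ to stable)
t=8 Δ0: s4=1 s5=0 s0=1 s2=1 s6=1 s3=1 s1=1 clk=0
  Δ1: clk:0→1
  Δ2: s0:1→0
  Δ3: s5:0→1
  (3Δ to stable)
t=9 Δ0: s4=1 s5=1 s0=0 s2=1 s6=1 s3=1 s1=1 clk=1
  Δ1: clk:1→0
  (1Δ to stable)
t=10 Δ0: s4=1 s5=1 s0=0 s2=1 s6=1 s3=1 s1=1 clk=0
  Δ1: clk:0→1
  Δ2: s0:0→1, s2:1→0
  Δ3: s5:1→0, s3:1→0
  Δ4: s5:0→1
  (4Δ to stable)
t=11 Δ0: s4=1 s5=1 s0=1 s2=0 s6=1 s3=0 s1=1 clk=1
  Δ1: clk:1→0
  (1Δ to stable)
t=12 Δ0: s4=1 s5=1 s0=1 s2=0 s6=1 s3=0 s1=1 clk=0
  Δ1: clk:0→1
  Δ2: s2:0→1
  Δ3: s3:0→1
  Δ4: s5:1→0
  (4Δ to stable)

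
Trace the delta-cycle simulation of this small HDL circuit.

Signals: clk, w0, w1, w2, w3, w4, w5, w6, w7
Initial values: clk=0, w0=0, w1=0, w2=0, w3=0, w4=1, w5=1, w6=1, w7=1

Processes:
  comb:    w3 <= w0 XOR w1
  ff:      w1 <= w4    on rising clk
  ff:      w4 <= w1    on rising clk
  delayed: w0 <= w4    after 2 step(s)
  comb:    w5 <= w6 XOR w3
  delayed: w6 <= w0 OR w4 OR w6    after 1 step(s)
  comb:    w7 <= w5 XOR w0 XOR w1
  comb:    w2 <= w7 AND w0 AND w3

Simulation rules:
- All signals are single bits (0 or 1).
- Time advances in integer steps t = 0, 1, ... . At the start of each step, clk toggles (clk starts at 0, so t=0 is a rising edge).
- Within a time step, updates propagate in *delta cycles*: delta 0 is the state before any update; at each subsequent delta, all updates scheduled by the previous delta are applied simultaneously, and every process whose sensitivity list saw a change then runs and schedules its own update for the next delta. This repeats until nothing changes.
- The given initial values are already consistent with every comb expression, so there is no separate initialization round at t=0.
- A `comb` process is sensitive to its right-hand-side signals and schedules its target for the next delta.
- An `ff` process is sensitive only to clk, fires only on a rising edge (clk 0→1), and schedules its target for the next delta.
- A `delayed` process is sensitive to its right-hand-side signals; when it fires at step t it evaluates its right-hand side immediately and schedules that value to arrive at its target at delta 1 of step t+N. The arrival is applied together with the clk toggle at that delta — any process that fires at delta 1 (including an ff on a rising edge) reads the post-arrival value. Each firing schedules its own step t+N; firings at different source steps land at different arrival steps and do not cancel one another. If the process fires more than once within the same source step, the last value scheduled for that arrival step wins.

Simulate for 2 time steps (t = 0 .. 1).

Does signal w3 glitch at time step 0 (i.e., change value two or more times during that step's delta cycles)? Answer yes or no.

no

t0.Δ0 clk=0 w0=0 w2=0 w3=0 w5=1 w1=0 w7=1 w4=1 w6=1
t0.Δ1 clk=1 w0=0 w2=0 w3=0 w5=1 w1=0 w7=1 w4=1 w6=1
t0.Δ2 clk=1 w0=0 w2=0 w3=0 w5=1 w1=1 w7=1 w4=0 w6=1
t0.Δ3 clk=1 w0=0 w2=0 w3=1 w5=1 w1=1 w7=0 w4=0 w6=1
t0.Δ4 clk=1 w0=0 w2=0 w3=1 w5=0 w1=1 w7=0 w4=0 w6=1
t0.Δ5 clk=1 w0=0 w2=0 w3=1 w5=0 w1=1 w7=1 w4=0 w6=1
t1.Δ0 clk=1 w0=0 w2=0 w3=1 w5=0 w1=1 w7=1 w4=0 w6=1
t1.Δ1 clk=0 w0=0 w2=0 w3=1 w5=0 w1=1 w7=1 w4=0 w6=1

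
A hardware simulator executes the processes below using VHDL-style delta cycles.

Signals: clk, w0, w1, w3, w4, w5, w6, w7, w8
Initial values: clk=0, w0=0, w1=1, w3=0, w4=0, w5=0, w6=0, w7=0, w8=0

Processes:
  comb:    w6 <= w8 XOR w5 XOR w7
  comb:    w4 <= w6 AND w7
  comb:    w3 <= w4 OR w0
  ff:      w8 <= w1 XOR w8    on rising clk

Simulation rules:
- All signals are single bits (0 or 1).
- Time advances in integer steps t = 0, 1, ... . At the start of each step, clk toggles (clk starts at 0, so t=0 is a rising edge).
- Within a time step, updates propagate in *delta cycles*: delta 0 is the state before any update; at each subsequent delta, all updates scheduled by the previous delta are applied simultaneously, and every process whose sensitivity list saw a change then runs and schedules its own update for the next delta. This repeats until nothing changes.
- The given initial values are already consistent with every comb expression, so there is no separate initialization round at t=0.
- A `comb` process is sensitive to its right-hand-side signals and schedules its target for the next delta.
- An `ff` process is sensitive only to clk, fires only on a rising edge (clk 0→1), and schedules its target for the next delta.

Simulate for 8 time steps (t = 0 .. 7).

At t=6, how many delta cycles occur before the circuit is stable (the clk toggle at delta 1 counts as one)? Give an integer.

[bits: w5,w6,clk,w7,w1,w0,w4,w3,w8]
t=0: Δ0=000010000 Δ1=001010000 Δ2=001010001 Δ3=011010001 | 3Δ
t=1: Δ0=011010001 Δ1=010010001 | 1Δ
t=2: Δ0=010010001 Δ1=011010001 Δ2=011010000 Δ3=001010000 | 3Δ
t=3: Δ0=001010000 Δ1=000010000 | 1Δ
t=4: Δ0=000010000 Δ1=001010000 Δ2=001010001 Δ3=011010001 | 3Δ
t=5: Δ0=011010001 Δ1=010010001 | 1Δ
t=6: Δ0=010010001 Δ1=011010001 Δ2=011010000 Δ3=001010000 | 3Δ
t=7: Δ0=001010000 Δ1=000010000 | 1Δ

3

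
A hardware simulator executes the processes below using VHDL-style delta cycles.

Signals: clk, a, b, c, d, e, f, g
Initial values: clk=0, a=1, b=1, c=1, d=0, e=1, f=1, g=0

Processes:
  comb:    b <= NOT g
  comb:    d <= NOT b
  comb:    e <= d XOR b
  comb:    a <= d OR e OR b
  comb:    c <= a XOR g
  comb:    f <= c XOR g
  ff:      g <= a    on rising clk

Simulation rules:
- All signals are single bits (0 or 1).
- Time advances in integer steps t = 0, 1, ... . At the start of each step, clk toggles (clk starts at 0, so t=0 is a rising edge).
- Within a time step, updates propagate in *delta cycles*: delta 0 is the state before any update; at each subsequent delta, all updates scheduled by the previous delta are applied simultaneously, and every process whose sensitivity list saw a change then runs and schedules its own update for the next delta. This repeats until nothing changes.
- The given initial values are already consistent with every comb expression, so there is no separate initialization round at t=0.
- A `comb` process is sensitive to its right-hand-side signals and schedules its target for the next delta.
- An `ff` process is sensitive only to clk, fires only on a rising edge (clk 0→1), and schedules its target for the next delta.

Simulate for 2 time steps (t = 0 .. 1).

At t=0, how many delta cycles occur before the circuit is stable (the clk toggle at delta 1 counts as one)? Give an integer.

[bits: c,a,f,g,e,clk,b,d]
t=0: Δ0=11101010 Δ1=11101110 Δ2=11111110 Δ3=01011100 Δ4=01110101 Δ5=01111101 | 5Δ
t=1: Δ0=01111101 Δ1=01111001 | 1Δ

5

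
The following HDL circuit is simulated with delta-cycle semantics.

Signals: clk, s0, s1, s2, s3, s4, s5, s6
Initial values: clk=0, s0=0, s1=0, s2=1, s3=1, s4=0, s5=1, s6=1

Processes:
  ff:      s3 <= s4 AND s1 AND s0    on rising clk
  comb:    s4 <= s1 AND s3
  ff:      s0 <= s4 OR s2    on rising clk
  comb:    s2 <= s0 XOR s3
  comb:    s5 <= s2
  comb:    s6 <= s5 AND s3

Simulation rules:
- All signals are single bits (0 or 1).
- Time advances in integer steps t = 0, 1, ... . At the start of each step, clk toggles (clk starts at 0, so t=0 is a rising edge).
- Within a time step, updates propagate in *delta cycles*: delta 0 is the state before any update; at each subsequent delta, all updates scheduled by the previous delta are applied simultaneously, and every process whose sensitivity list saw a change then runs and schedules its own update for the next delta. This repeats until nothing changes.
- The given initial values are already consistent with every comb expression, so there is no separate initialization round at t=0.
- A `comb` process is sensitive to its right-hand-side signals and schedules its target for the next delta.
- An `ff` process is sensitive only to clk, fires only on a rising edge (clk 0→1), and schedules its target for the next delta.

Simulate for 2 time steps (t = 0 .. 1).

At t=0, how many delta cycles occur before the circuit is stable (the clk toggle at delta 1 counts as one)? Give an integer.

3

[bits: s2,s5,s4,s1,s6,s0,s3,clk]
t=0: Δ0=11001010 Δ1=11001011 Δ2=11001101 Δ3=11000101 | 3Δ
t=1: Δ0=11000101 Δ1=11000100 | 1Δ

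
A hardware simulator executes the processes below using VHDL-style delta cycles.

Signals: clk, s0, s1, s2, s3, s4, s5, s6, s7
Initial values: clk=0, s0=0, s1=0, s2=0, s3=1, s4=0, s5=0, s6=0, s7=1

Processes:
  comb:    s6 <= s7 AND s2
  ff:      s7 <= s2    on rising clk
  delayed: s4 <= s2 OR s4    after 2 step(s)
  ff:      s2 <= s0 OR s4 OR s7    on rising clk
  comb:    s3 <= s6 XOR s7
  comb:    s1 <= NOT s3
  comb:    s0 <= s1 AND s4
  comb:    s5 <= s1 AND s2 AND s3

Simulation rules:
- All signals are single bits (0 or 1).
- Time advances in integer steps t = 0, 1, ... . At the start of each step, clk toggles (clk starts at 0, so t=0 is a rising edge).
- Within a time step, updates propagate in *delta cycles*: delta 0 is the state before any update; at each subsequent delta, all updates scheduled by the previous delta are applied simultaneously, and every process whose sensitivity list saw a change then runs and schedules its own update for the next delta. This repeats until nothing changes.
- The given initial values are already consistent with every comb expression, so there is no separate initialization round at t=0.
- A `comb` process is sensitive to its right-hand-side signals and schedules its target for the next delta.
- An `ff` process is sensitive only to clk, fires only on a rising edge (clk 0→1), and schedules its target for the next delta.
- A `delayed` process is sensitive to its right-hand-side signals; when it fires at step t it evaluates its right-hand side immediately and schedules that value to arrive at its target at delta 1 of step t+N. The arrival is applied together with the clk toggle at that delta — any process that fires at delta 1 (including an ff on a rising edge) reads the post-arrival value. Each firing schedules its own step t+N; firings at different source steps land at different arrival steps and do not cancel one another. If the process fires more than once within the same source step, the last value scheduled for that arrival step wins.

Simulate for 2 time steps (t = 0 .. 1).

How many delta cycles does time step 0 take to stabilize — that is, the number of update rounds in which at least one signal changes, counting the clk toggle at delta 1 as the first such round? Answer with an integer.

t0.Δ0 s5=0 s1=0 s2=0 s4=0 clk=0 s0=0 s6=0 s7=1 s3=1
t0.Δ1 s5=0 s1=0 s2=0 s4=0 clk=1 s0=0 s6=0 s7=1 s3=1
t0.Δ2 s5=0 s1=0 s2=1 s4=0 clk=1 s0=0 s6=0 s7=0 s3=1
t0.Δ3 s5=0 s1=0 s2=1 s4=0 clk=1 s0=0 s6=0 s7=0 s3=0
t0.Δ4 s5=0 s1=1 s2=1 s4=0 clk=1 s0=0 s6=0 s7=0 s3=0
t1.Δ0 s5=0 s1=1 s2=1 s4=0 clk=1 s0=0 s6=0 s7=0 s3=0
t1.Δ1 s5=0 s1=1 s2=1 s4=0 clk=0 s0=0 s6=0 s7=0 s3=0

4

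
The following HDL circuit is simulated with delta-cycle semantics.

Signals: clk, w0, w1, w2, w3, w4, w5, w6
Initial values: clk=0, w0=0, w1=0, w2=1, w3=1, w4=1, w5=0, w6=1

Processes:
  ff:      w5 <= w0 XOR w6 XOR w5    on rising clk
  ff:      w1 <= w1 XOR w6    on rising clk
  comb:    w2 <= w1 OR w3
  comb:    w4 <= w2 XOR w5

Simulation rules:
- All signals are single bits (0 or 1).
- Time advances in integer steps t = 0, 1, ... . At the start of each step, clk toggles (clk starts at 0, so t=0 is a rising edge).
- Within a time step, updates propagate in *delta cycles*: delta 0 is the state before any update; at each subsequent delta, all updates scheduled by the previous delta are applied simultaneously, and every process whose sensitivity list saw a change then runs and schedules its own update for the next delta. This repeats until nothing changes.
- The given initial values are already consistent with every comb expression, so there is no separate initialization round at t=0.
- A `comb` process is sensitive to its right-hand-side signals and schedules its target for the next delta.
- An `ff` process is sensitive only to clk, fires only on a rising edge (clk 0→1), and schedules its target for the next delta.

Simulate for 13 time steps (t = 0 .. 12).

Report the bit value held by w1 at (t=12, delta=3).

[bits: w4,clk,w0,w6,w2,w1,w5,w3]
t=0: Δ0=10011001 Δ1=11011001 Δ2=11011111 Δ3=01011111 | 3Δ
t=1: Δ0=01011111 Δ1=00011111 | 1Δ
t=2: Δ0=00011111 Δ1=01011111 Δ2=01011001 Δ3=11011001 | 3Δ
t=3: Δ0=11011001 Δ1=10011001 | 1Δ
t=4: Δ0=10011001 Δ1=11011001 Δ2=11011111 Δ3=01011111 | 3Δ
t=5: Δ0=01011111 Δ1=00011111 | 1Δ
t=6: Δ0=00011111 Δ1=01011111 Δ2=01011001 Δ3=11011001 | 3Δ
t=7: Δ0=11011001 Δ1=10011001 | 1Δ
t=8: Δ0=10011001 Δ1=11011001 Δ2=11011111 Δ3=01011111 | 3Δ
t=9: Δ0=01011111 Δ1=00011111 | 1Δ
t=10: Δ0=00011111 Δ1=01011111 Δ2=01011001 Δ3=11011001 | 3Δ
t=11: Δ0=11011001 Δ1=10011001 | 1Δ
t=12: Δ0=10011001 Δ1=11011001 Δ2=11011111 Δ3=01011111 | 3Δ

1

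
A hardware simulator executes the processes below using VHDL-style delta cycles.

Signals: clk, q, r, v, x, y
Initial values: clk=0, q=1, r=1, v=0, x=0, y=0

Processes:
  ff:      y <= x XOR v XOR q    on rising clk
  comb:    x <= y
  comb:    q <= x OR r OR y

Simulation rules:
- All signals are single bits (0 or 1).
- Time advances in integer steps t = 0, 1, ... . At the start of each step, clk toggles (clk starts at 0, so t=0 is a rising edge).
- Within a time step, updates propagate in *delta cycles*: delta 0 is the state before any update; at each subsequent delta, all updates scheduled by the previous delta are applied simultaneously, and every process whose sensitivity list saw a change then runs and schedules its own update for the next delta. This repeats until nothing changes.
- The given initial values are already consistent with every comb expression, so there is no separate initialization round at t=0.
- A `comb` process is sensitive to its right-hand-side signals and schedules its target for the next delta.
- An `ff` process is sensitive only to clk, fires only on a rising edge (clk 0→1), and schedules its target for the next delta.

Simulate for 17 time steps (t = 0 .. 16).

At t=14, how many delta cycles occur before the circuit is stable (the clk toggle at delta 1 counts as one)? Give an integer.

3

t0.Δ0 v=0 q=1 y=0 clk=0 r=1 x=0
t0.Δ1 v=0 q=1 y=0 clk=1 r=1 x=0
t0.Δ2 v=0 q=1 y=1 clk=1 r=1 x=0
t0.Δ3 v=0 q=1 y=1 clk=1 r=1 x=1
t1.Δ0 v=0 q=1 y=1 clk=1 r=1 x=1
t1.Δ1 v=0 q=1 y=1 clk=0 r=1 x=1
t2.Δ0 v=0 q=1 y=1 clk=0 r=1 x=1
t2.Δ1 v=0 q=1 y=1 clk=1 r=1 x=1
t2.Δ2 v=0 q=1 y=0 clk=1 r=1 x=1
t2.Δ3 v=0 q=1 y=0 clk=1 r=1 x=0
t3.Δ0 v=0 q=1 y=0 clk=1 r=1 x=0
t3.Δ1 v=0 q=1 y=0 clk=0 r=1 x=0
t4.Δ0 v=0 q=1 y=0 clk=0 r=1 x=0
t4.Δ1 v=0 q=1 y=0 clk=1 r=1 x=0
t4.Δ2 v=0 q=1 y=1 clk=1 r=1 x=0
t4.Δ3 v=0 q=1 y=1 clk=1 r=1 x=1
t5.Δ0 v=0 q=1 y=1 clk=1 r=1 x=1
t5.Δ1 v=0 q=1 y=1 clk=0 r=1 x=1
t6.Δ0 v=0 q=1 y=1 clk=0 r=1 x=1
t6.Δ1 v=0 q=1 y=1 clk=1 r=1 x=1
t6.Δ2 v=0 q=1 y=0 clk=1 r=1 x=1
t6.Δ3 v=0 q=1 y=0 clk=1 r=1 x=0
t7.Δ0 v=0 q=1 y=0 clk=1 r=1 x=0
t7.Δ1 v=0 q=1 y=0 clk=0 r=1 x=0
t8.Δ0 v=0 q=1 y=0 clk=0 r=1 x=0
t8.Δ1 v=0 q=1 y=0 clk=1 r=1 x=0
t8.Δ2 v=0 q=1 y=1 clk=1 r=1 x=0
t8.Δ3 v=0 q=1 y=1 clk=1 r=1 x=1
t9.Δ0 v=0 q=1 y=1 clk=1 r=1 x=1
t9.Δ1 v=0 q=1 y=1 clk=0 r=1 x=1
t10.Δ0 v=0 q=1 y=1 clk=0 r=1 x=1
t10.Δ1 v=0 q=1 y=1 clk=1 r=1 x=1
t10.Δ2 v=0 q=1 y=0 clk=1 r=1 x=1
t10.Δ3 v=0 q=1 y=0 clk=1 r=1 x=0
t11.Δ0 v=0 q=1 y=0 clk=1 r=1 x=0
t11.Δ1 v=0 q=1 y=0 clk=0 r=1 x=0
t12.Δ0 v=0 q=1 y=0 clk=0 r=1 x=0
t12.Δ1 v=0 q=1 y=0 clk=1 r=1 x=0
t12.Δ2 v=0 q=1 y=1 clk=1 r=1 x=0
t12.Δ3 v=0 q=1 y=1 clk=1 r=1 x=1
t13.Δ0 v=0 q=1 y=1 clk=1 r=1 x=1
t13.Δ1 v=0 q=1 y=1 clk=0 r=1 x=1
t14.Δ0 v=0 q=1 y=1 clk=0 r=1 x=1
t14.Δ1 v=0 q=1 y=1 clk=1 r=1 x=1
t14.Δ2 v=0 q=1 y=0 clk=1 r=1 x=1
t14.Δ3 v=0 q=1 y=0 clk=1 r=1 x=0
t15.Δ0 v=0 q=1 y=0 clk=1 r=1 x=0
t15.Δ1 v=0 q=1 y=0 clk=0 r=1 x=0
t16.Δ0 v=0 q=1 y=0 clk=0 r=1 x=0
t16.Δ1 v=0 q=1 y=0 clk=1 r=1 x=0
t16.Δ2 v=0 q=1 y=1 clk=1 r=1 x=0
t16.Δ3 v=0 q=1 y=1 clk=1 r=1 x=1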